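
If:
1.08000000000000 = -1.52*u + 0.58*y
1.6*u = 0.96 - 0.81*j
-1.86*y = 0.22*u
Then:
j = 2.53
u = -0.68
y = 0.08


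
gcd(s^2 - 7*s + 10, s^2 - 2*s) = s - 2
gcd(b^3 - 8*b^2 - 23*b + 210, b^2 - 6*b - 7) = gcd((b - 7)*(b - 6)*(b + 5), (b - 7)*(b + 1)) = b - 7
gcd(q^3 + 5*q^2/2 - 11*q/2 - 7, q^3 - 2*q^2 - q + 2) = q^2 - q - 2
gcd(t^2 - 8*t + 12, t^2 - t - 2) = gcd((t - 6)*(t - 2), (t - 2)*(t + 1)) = t - 2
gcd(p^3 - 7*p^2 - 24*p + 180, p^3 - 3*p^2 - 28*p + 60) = p^2 - p - 30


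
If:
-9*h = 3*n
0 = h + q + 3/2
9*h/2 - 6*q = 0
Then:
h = -6/7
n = 18/7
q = -9/14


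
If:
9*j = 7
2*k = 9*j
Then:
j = 7/9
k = 7/2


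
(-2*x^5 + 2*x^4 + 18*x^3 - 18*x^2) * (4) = -8*x^5 + 8*x^4 + 72*x^3 - 72*x^2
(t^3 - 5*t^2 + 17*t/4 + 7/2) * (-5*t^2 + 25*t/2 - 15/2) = -5*t^5 + 75*t^4/2 - 365*t^3/4 + 585*t^2/8 + 95*t/8 - 105/4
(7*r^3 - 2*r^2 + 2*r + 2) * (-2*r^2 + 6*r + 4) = -14*r^5 + 46*r^4 + 12*r^3 + 20*r + 8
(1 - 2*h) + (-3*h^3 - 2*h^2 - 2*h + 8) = -3*h^3 - 2*h^2 - 4*h + 9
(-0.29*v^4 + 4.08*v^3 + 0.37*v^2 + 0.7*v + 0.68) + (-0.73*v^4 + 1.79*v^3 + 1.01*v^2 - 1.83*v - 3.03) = -1.02*v^4 + 5.87*v^3 + 1.38*v^2 - 1.13*v - 2.35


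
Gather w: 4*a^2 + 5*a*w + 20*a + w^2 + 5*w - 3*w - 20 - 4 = 4*a^2 + 20*a + w^2 + w*(5*a + 2) - 24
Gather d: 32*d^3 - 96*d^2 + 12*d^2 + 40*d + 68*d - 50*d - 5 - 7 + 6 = 32*d^3 - 84*d^2 + 58*d - 6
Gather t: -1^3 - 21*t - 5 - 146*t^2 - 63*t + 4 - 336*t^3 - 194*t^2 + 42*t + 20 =-336*t^3 - 340*t^2 - 42*t + 18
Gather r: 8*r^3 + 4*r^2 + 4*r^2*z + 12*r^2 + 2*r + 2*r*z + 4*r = 8*r^3 + r^2*(4*z + 16) + r*(2*z + 6)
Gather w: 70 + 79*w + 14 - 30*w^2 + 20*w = -30*w^2 + 99*w + 84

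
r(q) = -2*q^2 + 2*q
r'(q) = 2 - 4*q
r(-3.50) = -31.50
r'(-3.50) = 16.00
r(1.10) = -0.22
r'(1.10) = -2.40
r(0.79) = 0.33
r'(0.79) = -1.16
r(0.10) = 0.18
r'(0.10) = 1.60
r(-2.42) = -16.55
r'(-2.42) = 11.68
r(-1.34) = -6.27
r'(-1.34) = 7.36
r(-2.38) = -16.09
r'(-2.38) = 11.52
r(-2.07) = -12.71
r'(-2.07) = 10.28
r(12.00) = -264.00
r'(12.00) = -46.00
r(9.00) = -144.00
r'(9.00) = -34.00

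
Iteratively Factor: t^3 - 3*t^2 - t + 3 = (t - 3)*(t^2 - 1) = (t - 3)*(t - 1)*(t + 1)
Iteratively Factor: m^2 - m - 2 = (m + 1)*(m - 2)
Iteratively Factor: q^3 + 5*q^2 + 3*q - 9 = (q - 1)*(q^2 + 6*q + 9) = (q - 1)*(q + 3)*(q + 3)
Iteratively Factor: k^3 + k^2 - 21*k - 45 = (k - 5)*(k^2 + 6*k + 9) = (k - 5)*(k + 3)*(k + 3)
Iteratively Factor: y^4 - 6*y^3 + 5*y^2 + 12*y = (y - 3)*(y^3 - 3*y^2 - 4*y) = (y - 4)*(y - 3)*(y^2 + y) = y*(y - 4)*(y - 3)*(y + 1)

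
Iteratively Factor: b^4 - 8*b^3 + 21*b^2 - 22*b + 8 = (b - 4)*(b^3 - 4*b^2 + 5*b - 2) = (b - 4)*(b - 1)*(b^2 - 3*b + 2) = (b - 4)*(b - 2)*(b - 1)*(b - 1)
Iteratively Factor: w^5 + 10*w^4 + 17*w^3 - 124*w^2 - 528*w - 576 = (w - 4)*(w^4 + 14*w^3 + 73*w^2 + 168*w + 144) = (w - 4)*(w + 3)*(w^3 + 11*w^2 + 40*w + 48) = (w - 4)*(w + 3)^2*(w^2 + 8*w + 16) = (w - 4)*(w + 3)^2*(w + 4)*(w + 4)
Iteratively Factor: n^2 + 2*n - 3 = (n - 1)*(n + 3)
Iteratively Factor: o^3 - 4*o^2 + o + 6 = (o - 3)*(o^2 - o - 2) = (o - 3)*(o - 2)*(o + 1)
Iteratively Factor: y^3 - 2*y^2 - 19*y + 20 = (y + 4)*(y^2 - 6*y + 5) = (y - 5)*(y + 4)*(y - 1)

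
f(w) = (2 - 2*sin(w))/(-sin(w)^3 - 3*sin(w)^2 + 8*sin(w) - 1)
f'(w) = (2 - 2*sin(w))*(3*sin(w)^2*cos(w) + 6*sin(w)*cos(w) - 8*cos(w))/(-sin(w)^3 - 3*sin(w)^2 + 8*sin(w) - 1)^2 - 2*cos(w)/(-sin(w)^3 - 3*sin(w)^2 + 8*sin(w) - 1) = 2*(-2*sin(w)^3 + 6*sin(w) - 7)*cos(w)/(sin(w)^3 + 3*sin(w)^2 - 8*sin(w) + 1)^2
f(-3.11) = -1.64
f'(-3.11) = 9.12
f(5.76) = -0.53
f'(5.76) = -0.53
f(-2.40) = -0.45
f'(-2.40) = 0.28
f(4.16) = -0.40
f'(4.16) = 0.13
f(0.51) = 0.49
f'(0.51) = -1.75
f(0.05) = -3.13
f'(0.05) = -36.23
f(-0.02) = -1.76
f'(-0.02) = -10.56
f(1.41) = 0.01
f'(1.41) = -0.11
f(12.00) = -0.51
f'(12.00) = -0.46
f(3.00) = 25.87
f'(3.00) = 2765.43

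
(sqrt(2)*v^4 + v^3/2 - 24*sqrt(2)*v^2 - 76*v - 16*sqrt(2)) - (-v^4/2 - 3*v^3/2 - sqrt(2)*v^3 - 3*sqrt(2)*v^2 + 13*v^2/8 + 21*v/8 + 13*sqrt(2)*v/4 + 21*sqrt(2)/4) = v^4/2 + sqrt(2)*v^4 + sqrt(2)*v^3 + 2*v^3 - 21*sqrt(2)*v^2 - 13*v^2/8 - 629*v/8 - 13*sqrt(2)*v/4 - 85*sqrt(2)/4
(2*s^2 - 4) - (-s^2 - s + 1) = 3*s^2 + s - 5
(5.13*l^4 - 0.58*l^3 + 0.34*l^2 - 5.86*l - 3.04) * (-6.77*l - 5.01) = -34.7301*l^5 - 21.7747*l^4 + 0.604*l^3 + 37.9688*l^2 + 49.9394*l + 15.2304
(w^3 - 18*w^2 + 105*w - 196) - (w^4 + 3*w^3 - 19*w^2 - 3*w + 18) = -w^4 - 2*w^3 + w^2 + 108*w - 214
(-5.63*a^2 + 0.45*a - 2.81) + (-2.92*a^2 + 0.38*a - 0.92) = -8.55*a^2 + 0.83*a - 3.73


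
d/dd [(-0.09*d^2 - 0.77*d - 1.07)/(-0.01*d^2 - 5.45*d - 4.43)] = (0.4828*d^2 + 0.776*d - 2.4204)/(0.0001*d^4 + 0.109*d^3 + 29.7911*d^2 + 48.287*d + 19.6249)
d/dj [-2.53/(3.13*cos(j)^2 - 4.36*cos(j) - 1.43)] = (11.0308 - 15.8378*cos(j))*sin(j)/(-3.13*cos(j)^2 + 4.36*cos(j) + 1.43)^2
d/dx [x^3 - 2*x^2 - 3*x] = 3*x^2 - 4*x - 3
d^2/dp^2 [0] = 0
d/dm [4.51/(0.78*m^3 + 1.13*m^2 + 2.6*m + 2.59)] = (-10.5534*m^2 - 10.1926*m - 11.726)/(0.78*m^3 + 1.13*m^2 + 2.6*m + 2.59)^2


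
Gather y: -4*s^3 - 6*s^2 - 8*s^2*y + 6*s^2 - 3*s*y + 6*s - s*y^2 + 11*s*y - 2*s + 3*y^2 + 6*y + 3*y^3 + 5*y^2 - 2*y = -4*s^3 + 4*s + 3*y^3 + y^2*(8 - s) + y*(-8*s^2 + 8*s + 4)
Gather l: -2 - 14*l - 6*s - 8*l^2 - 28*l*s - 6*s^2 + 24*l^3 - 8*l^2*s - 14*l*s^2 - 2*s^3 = 24*l^3 + l^2*(-8*s - 8) + l*(-14*s^2 - 28*s - 14) - 2*s^3 - 6*s^2 - 6*s - 2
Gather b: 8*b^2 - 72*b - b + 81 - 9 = 8*b^2 - 73*b + 72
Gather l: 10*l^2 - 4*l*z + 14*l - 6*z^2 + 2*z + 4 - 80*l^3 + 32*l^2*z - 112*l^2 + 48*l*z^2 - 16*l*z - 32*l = -80*l^3 + l^2*(32*z - 102) + l*(48*z^2 - 20*z - 18) - 6*z^2 + 2*z + 4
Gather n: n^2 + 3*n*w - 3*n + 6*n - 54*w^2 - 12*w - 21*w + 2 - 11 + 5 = n^2 + n*(3*w + 3) - 54*w^2 - 33*w - 4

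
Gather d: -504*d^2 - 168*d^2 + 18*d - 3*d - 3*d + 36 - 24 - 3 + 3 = -672*d^2 + 12*d + 12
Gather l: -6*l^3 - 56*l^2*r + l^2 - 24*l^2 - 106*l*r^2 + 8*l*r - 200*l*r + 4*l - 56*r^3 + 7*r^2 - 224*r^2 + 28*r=-6*l^3 + l^2*(-56*r - 23) + l*(-106*r^2 - 192*r + 4) - 56*r^3 - 217*r^2 + 28*r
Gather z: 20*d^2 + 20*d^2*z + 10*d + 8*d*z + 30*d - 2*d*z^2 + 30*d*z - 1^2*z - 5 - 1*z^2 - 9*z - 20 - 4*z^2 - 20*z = 20*d^2 + 40*d + z^2*(-2*d - 5) + z*(20*d^2 + 38*d - 30) - 25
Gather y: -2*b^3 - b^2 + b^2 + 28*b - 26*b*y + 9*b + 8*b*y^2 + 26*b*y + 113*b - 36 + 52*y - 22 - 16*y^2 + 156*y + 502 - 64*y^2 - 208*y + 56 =-2*b^3 + 150*b + y^2*(8*b - 80) + 500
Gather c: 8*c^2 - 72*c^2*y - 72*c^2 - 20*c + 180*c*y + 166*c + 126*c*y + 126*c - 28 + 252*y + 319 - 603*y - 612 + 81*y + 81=c^2*(-72*y - 64) + c*(306*y + 272) - 270*y - 240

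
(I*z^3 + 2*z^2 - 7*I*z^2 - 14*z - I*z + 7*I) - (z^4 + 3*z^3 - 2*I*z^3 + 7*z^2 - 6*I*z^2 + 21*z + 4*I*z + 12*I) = -z^4 - 3*z^3 + 3*I*z^3 - 5*z^2 - I*z^2 - 35*z - 5*I*z - 5*I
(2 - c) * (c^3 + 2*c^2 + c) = -c^4 + 3*c^2 + 2*c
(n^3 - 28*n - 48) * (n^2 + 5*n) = n^5 + 5*n^4 - 28*n^3 - 188*n^2 - 240*n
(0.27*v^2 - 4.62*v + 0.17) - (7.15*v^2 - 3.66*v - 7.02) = -6.88*v^2 - 0.96*v + 7.19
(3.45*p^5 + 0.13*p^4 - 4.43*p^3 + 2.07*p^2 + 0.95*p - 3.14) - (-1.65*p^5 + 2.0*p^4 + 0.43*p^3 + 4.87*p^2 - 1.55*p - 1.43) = 5.1*p^5 - 1.87*p^4 - 4.86*p^3 - 2.8*p^2 + 2.5*p - 1.71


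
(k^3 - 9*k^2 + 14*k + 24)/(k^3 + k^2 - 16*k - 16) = (k - 6)/(k + 4)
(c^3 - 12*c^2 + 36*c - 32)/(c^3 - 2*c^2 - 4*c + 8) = (c - 8)/(c + 2)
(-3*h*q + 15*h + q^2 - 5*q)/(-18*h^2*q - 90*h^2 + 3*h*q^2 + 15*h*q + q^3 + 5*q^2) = (q - 5)/(6*h*q + 30*h + q^2 + 5*q)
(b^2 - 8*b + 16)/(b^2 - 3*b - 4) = (b - 4)/(b + 1)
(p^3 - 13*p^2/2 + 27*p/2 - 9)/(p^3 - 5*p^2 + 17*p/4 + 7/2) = 2*(2*p^2 - 9*p + 9)/(4*p^2 - 12*p - 7)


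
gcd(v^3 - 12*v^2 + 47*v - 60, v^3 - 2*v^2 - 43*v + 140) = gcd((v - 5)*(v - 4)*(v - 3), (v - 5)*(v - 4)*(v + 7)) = v^2 - 9*v + 20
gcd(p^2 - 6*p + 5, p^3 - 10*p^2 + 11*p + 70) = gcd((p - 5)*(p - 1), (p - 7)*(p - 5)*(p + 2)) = p - 5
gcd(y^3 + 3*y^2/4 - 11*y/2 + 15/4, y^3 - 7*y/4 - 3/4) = 1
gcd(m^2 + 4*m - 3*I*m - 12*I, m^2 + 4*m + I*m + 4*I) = m + 4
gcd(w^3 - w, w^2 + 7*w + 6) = w + 1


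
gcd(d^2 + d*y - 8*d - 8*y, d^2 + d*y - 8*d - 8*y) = d^2 + d*y - 8*d - 8*y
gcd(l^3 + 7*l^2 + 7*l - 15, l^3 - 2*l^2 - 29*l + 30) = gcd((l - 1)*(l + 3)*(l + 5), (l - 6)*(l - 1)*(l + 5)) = l^2 + 4*l - 5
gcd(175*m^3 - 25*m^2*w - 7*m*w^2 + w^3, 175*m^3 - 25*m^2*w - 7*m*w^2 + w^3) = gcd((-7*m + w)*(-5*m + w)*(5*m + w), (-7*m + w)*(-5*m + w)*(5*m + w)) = 175*m^3 - 25*m^2*w - 7*m*w^2 + w^3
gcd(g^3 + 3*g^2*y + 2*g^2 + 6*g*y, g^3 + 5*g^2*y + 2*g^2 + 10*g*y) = g^2 + 2*g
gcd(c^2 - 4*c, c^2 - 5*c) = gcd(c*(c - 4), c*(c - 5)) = c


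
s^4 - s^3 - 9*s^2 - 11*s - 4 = (s - 4)*(s + 1)^3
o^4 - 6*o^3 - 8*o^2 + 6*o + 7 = (o - 7)*(o - 1)*(o + 1)^2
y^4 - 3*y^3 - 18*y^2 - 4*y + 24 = (y - 6)*(y - 1)*(y + 2)^2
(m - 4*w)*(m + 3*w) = m^2 - m*w - 12*w^2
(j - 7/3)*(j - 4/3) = j^2 - 11*j/3 + 28/9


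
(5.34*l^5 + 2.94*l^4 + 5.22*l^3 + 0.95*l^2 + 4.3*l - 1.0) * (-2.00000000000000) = -10.68*l^5 - 5.88*l^4 - 10.44*l^3 - 1.9*l^2 - 8.6*l + 2.0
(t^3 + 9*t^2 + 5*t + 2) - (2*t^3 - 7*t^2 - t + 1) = -t^3 + 16*t^2 + 6*t + 1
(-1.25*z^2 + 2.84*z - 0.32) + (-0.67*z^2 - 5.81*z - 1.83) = -1.92*z^2 - 2.97*z - 2.15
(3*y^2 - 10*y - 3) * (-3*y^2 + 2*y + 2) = -9*y^4 + 36*y^3 - 5*y^2 - 26*y - 6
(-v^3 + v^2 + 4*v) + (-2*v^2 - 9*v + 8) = -v^3 - v^2 - 5*v + 8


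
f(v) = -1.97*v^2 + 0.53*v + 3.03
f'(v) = 0.53 - 3.94*v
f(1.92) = -3.21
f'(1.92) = -7.03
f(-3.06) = -17.04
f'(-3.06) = 12.59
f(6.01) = -64.94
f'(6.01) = -23.15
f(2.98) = -12.88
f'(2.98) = -11.21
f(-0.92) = 0.87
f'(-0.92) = 4.15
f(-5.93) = -69.39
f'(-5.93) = 23.89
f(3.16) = -14.97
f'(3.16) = -11.92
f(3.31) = -16.80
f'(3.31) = -12.51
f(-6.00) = -71.07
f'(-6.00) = 24.17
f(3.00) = -13.11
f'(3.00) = -11.29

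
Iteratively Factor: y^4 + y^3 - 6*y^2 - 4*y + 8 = (y - 1)*(y^3 + 2*y^2 - 4*y - 8) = (y - 1)*(y + 2)*(y^2 - 4) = (y - 1)*(y + 2)^2*(y - 2)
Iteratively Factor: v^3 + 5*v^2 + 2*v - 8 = (v + 4)*(v^2 + v - 2) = (v - 1)*(v + 4)*(v + 2)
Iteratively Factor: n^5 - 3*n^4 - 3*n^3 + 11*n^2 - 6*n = (n + 2)*(n^4 - 5*n^3 + 7*n^2 - 3*n) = n*(n + 2)*(n^3 - 5*n^2 + 7*n - 3) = n*(n - 1)*(n + 2)*(n^2 - 4*n + 3) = n*(n - 1)^2*(n + 2)*(n - 3)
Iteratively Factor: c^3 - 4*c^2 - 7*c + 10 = (c - 1)*(c^2 - 3*c - 10) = (c - 5)*(c - 1)*(c + 2)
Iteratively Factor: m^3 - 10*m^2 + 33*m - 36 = (m - 3)*(m^2 - 7*m + 12) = (m - 4)*(m - 3)*(m - 3)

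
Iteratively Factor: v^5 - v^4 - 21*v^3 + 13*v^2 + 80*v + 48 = (v + 1)*(v^4 - 2*v^3 - 19*v^2 + 32*v + 48) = (v + 1)*(v + 4)*(v^3 - 6*v^2 + 5*v + 12) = (v + 1)^2*(v + 4)*(v^2 - 7*v + 12) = (v - 3)*(v + 1)^2*(v + 4)*(v - 4)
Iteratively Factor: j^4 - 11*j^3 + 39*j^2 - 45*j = (j)*(j^3 - 11*j^2 + 39*j - 45) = j*(j - 3)*(j^2 - 8*j + 15) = j*(j - 3)^2*(j - 5)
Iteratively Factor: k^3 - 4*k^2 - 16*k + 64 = (k - 4)*(k^2 - 16) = (k - 4)^2*(k + 4)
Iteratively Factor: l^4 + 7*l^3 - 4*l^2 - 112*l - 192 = (l + 4)*(l^3 + 3*l^2 - 16*l - 48) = (l + 3)*(l + 4)*(l^2 - 16) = (l - 4)*(l + 3)*(l + 4)*(l + 4)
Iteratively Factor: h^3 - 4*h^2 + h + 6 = (h + 1)*(h^2 - 5*h + 6) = (h - 2)*(h + 1)*(h - 3)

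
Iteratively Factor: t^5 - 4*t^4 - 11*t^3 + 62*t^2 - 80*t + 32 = (t - 4)*(t^4 - 11*t^2 + 18*t - 8) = (t - 4)*(t - 2)*(t^3 + 2*t^2 - 7*t + 4) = (t - 4)*(t - 2)*(t + 4)*(t^2 - 2*t + 1) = (t - 4)*(t - 2)*(t - 1)*(t + 4)*(t - 1)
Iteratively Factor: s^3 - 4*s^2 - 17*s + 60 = (s - 5)*(s^2 + s - 12) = (s - 5)*(s - 3)*(s + 4)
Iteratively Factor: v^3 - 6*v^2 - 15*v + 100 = (v - 5)*(v^2 - v - 20) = (v - 5)^2*(v + 4)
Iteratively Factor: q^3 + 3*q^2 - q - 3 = (q + 1)*(q^2 + 2*q - 3) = (q - 1)*(q + 1)*(q + 3)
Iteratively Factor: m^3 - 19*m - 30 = (m - 5)*(m^2 + 5*m + 6) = (m - 5)*(m + 2)*(m + 3)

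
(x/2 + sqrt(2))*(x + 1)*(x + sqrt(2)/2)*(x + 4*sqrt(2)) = x^4/2 + x^3/2 + 13*sqrt(2)*x^3/4 + 13*sqrt(2)*x^2/4 + 11*x^2 + 4*sqrt(2)*x + 11*x + 4*sqrt(2)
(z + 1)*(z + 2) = z^2 + 3*z + 2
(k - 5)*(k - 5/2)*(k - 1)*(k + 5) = k^4 - 7*k^3/2 - 45*k^2/2 + 175*k/2 - 125/2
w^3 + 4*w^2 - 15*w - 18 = (w - 3)*(w + 1)*(w + 6)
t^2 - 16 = (t - 4)*(t + 4)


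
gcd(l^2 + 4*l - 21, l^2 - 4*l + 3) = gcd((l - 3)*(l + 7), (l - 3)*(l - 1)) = l - 3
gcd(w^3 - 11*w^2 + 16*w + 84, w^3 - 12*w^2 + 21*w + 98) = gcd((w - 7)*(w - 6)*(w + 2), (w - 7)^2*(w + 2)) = w^2 - 5*w - 14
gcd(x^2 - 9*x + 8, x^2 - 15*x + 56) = x - 8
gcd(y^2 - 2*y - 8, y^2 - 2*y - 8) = y^2 - 2*y - 8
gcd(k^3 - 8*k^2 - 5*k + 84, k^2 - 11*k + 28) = k^2 - 11*k + 28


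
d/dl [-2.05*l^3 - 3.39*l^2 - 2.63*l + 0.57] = -6.15*l^2 - 6.78*l - 2.63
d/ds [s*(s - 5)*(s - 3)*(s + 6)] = 4*s^3 - 6*s^2 - 66*s + 90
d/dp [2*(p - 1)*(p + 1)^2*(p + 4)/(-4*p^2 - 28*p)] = (-p^5 - 13*p^4 - 35*p^3 - 13*p^2 - 4*p - 14)/(p^2*(p^2 + 14*p + 49))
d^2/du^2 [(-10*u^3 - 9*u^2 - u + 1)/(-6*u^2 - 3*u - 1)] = 6*(-32*u^3 - 60*u^2 - 14*u + 1)/(216*u^6 + 324*u^5 + 270*u^4 + 135*u^3 + 45*u^2 + 9*u + 1)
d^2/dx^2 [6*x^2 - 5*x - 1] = 12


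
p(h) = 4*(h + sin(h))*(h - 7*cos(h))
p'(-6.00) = -167.38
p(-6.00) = 291.09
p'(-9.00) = 70.03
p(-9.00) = 98.72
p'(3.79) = -33.53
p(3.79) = 119.41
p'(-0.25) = -53.93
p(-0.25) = 13.99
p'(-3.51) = -43.55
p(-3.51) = -38.05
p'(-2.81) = 16.87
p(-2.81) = -47.77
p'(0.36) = -38.07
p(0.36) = -17.64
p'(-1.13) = 19.89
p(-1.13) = 33.50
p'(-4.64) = -131.64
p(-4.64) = 60.23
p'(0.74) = 1.56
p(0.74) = -25.06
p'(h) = 4*(h + sin(h))*(7*sin(h) + 1) + 4*(h - 7*cos(h))*(cos(h) + 1)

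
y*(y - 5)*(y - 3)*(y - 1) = y^4 - 9*y^3 + 23*y^2 - 15*y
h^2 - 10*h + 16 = (h - 8)*(h - 2)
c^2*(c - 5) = c^3 - 5*c^2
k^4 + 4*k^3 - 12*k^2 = k^2*(k - 2)*(k + 6)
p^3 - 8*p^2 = p^2*(p - 8)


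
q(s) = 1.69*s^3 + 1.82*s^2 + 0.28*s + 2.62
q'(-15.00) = 1086.43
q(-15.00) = -5295.83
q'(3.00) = 56.83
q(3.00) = 65.47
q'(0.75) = 5.86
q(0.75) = 4.57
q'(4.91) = 140.38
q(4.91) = 247.92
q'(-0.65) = 0.06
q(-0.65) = 2.74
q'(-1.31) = 4.21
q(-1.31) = 1.58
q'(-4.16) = 72.88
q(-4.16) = -88.71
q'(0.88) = 7.41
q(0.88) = 5.43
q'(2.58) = 43.42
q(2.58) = 44.48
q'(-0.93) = 1.28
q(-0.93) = 2.57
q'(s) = 5.07*s^2 + 3.64*s + 0.28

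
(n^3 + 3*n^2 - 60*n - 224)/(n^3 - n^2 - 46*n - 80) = (n^2 + 11*n + 28)/(n^2 + 7*n + 10)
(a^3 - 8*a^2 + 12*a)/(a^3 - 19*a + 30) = a*(a - 6)/(a^2 + 2*a - 15)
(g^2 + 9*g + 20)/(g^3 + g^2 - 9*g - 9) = (g^2 + 9*g + 20)/(g^3 + g^2 - 9*g - 9)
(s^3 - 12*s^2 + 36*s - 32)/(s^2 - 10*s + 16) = s - 2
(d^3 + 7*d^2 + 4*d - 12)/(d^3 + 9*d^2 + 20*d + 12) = (d - 1)/(d + 1)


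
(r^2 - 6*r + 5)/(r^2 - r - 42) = (-r^2 + 6*r - 5)/(-r^2 + r + 42)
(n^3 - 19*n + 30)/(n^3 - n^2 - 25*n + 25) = (n^2 - 5*n + 6)/(n^2 - 6*n + 5)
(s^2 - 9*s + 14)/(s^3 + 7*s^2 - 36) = (s - 7)/(s^2 + 9*s + 18)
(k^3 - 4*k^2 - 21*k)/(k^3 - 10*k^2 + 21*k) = (k + 3)/(k - 3)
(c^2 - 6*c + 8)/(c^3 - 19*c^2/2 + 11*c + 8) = 2*(c - 4)/(2*c^2 - 15*c - 8)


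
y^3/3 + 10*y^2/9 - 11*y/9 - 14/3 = (y/3 + 1)*(y - 2)*(y + 7/3)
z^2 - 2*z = z*(z - 2)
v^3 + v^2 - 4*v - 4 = (v - 2)*(v + 1)*(v + 2)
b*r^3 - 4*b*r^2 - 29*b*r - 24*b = (r - 8)*(r + 3)*(b*r + b)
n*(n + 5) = n^2 + 5*n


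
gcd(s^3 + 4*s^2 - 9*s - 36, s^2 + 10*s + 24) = s + 4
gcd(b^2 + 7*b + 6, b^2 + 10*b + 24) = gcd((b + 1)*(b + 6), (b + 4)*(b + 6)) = b + 6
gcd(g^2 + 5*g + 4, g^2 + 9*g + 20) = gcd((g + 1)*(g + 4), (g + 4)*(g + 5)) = g + 4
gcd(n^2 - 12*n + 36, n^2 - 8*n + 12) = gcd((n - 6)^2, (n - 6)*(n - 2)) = n - 6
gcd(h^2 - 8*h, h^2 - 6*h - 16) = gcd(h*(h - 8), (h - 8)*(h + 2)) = h - 8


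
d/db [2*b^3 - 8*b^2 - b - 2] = 6*b^2 - 16*b - 1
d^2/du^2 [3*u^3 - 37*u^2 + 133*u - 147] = 18*u - 74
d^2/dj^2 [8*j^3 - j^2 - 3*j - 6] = 48*j - 2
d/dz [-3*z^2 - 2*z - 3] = -6*z - 2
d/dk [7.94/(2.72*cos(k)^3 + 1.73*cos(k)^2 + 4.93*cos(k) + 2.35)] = (64.7904*cos(k)^2 + 27.4724*cos(k) + 39.1442)*sin(k)/(2.72*cos(k)^3 + 1.73*cos(k)^2 + 4.93*cos(k) + 2.35)^2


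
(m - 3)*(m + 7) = m^2 + 4*m - 21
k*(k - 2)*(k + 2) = k^3 - 4*k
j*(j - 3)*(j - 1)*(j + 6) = j^4 + 2*j^3 - 21*j^2 + 18*j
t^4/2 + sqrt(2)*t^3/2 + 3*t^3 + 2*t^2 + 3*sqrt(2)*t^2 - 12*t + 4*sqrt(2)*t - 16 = (t/2 + sqrt(2))*(t + 2)*(t + 4)*(t - sqrt(2))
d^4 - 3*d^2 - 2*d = d*(d - 2)*(d + 1)^2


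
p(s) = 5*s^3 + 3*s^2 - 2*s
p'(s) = 15*s^2 + 6*s - 2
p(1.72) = 30.88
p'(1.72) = 52.70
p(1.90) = 41.32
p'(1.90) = 63.55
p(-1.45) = -6.04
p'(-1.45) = 20.84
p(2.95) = 148.57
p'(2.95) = 146.24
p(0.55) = 0.64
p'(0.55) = 5.84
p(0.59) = 0.89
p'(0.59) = 6.76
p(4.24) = 426.58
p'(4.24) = 293.10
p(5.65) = 986.28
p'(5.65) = 510.74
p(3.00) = 156.00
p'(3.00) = 151.00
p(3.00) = 156.00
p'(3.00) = 151.00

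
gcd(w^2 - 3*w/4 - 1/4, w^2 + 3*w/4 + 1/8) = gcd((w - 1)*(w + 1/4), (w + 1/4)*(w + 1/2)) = w + 1/4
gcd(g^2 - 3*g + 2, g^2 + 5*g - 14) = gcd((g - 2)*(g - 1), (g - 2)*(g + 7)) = g - 2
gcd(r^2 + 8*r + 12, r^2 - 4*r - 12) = r + 2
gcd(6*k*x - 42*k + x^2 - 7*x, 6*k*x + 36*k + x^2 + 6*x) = 6*k + x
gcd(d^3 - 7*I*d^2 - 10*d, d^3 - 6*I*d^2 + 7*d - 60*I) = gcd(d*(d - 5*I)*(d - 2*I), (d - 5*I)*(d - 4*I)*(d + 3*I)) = d - 5*I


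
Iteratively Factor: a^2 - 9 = (a - 3)*(a + 3)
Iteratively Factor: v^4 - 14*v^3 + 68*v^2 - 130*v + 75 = (v - 5)*(v^3 - 9*v^2 + 23*v - 15) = (v - 5)*(v - 3)*(v^2 - 6*v + 5) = (v - 5)^2*(v - 3)*(v - 1)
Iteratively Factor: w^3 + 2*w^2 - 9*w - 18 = (w + 3)*(w^2 - w - 6) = (w + 2)*(w + 3)*(w - 3)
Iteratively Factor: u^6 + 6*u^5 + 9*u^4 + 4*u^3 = (u + 1)*(u^5 + 5*u^4 + 4*u^3) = u*(u + 1)*(u^4 + 5*u^3 + 4*u^2) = u^2*(u + 1)*(u^3 + 5*u^2 + 4*u) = u^2*(u + 1)^2*(u^2 + 4*u) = u^3*(u + 1)^2*(u + 4)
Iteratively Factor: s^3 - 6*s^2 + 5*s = (s - 5)*(s^2 - s) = (s - 5)*(s - 1)*(s)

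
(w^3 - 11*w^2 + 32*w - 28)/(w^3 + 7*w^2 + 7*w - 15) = (w^3 - 11*w^2 + 32*w - 28)/(w^3 + 7*w^2 + 7*w - 15)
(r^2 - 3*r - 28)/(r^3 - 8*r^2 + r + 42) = (r + 4)/(r^2 - r - 6)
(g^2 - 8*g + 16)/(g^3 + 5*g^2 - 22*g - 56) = (g - 4)/(g^2 + 9*g + 14)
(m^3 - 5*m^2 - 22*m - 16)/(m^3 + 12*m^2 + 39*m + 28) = (m^2 - 6*m - 16)/(m^2 + 11*m + 28)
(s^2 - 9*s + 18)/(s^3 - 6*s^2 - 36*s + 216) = (s - 3)/(s^2 - 36)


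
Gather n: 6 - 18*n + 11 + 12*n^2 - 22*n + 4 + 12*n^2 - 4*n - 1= 24*n^2 - 44*n + 20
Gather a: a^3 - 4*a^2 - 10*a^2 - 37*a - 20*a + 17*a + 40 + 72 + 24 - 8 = a^3 - 14*a^2 - 40*a + 128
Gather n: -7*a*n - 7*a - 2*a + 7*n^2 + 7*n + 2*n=-9*a + 7*n^2 + n*(9 - 7*a)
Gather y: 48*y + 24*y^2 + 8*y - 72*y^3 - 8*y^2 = -72*y^3 + 16*y^2 + 56*y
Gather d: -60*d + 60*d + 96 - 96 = 0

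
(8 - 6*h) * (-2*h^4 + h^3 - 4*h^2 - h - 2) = 12*h^5 - 22*h^4 + 32*h^3 - 26*h^2 + 4*h - 16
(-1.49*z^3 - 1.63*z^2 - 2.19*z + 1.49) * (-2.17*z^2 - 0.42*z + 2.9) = 3.2333*z^5 + 4.1629*z^4 + 1.1159*z^3 - 7.0405*z^2 - 6.9768*z + 4.321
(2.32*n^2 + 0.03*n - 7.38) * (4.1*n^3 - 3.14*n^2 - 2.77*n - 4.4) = 9.512*n^5 - 7.1618*n^4 - 36.7786*n^3 + 12.8821*n^2 + 20.3106*n + 32.472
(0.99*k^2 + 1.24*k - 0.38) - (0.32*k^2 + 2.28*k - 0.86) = 0.67*k^2 - 1.04*k + 0.48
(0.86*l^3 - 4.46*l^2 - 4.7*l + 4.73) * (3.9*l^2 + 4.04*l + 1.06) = 3.354*l^5 - 13.9196*l^4 - 35.4368*l^3 - 5.2686*l^2 + 14.1272*l + 5.0138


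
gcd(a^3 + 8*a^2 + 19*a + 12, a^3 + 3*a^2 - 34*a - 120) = a + 4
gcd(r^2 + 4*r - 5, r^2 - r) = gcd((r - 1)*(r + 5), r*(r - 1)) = r - 1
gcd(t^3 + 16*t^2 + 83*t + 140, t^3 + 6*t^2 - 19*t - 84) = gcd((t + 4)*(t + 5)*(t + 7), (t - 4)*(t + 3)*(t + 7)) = t + 7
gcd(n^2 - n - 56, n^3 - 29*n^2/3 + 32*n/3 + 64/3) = n - 8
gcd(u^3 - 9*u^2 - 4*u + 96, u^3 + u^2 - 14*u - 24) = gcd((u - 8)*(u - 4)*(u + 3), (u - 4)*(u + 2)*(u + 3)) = u^2 - u - 12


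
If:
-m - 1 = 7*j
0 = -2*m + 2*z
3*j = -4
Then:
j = -4/3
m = 25/3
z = 25/3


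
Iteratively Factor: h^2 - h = (h - 1)*(h)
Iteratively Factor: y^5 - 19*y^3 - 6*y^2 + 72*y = (y - 2)*(y^4 + 2*y^3 - 15*y^2 - 36*y) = (y - 2)*(y + 3)*(y^3 - y^2 - 12*y) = y*(y - 2)*(y + 3)*(y^2 - y - 12) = y*(y - 4)*(y - 2)*(y + 3)*(y + 3)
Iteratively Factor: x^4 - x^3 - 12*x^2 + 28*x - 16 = (x - 2)*(x^3 + x^2 - 10*x + 8) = (x - 2)^2*(x^2 + 3*x - 4) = (x - 2)^2*(x - 1)*(x + 4)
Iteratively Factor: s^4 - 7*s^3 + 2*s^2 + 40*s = (s + 2)*(s^3 - 9*s^2 + 20*s) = (s - 4)*(s + 2)*(s^2 - 5*s) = (s - 5)*(s - 4)*(s + 2)*(s)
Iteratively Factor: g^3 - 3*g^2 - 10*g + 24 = (g - 2)*(g^2 - g - 12) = (g - 2)*(g + 3)*(g - 4)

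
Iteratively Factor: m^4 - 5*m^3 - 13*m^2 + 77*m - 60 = (m - 1)*(m^3 - 4*m^2 - 17*m + 60) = (m - 3)*(m - 1)*(m^2 - m - 20) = (m - 5)*(m - 3)*(m - 1)*(m + 4)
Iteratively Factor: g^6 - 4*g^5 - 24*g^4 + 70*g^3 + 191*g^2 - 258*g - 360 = (g + 1)*(g^5 - 5*g^4 - 19*g^3 + 89*g^2 + 102*g - 360) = (g - 2)*(g + 1)*(g^4 - 3*g^3 - 25*g^2 + 39*g + 180) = (g - 4)*(g - 2)*(g + 1)*(g^3 + g^2 - 21*g - 45) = (g - 4)*(g - 2)*(g + 1)*(g + 3)*(g^2 - 2*g - 15) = (g - 4)*(g - 2)*(g + 1)*(g + 3)^2*(g - 5)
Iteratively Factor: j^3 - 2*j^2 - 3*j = (j - 3)*(j^2 + j) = (j - 3)*(j + 1)*(j)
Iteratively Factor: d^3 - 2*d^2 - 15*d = (d + 3)*(d^2 - 5*d) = (d - 5)*(d + 3)*(d)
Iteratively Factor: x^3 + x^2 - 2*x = (x)*(x^2 + x - 2) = x*(x - 1)*(x + 2)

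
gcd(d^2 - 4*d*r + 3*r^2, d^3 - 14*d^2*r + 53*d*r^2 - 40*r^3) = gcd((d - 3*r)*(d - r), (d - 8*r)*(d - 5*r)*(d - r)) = -d + r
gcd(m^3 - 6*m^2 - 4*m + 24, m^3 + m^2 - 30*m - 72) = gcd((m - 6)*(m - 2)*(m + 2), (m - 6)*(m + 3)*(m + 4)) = m - 6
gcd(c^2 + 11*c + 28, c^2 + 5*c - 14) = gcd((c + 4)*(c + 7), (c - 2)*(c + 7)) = c + 7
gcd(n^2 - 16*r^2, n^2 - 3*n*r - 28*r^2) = n + 4*r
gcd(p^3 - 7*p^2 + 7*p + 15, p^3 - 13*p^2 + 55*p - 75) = p^2 - 8*p + 15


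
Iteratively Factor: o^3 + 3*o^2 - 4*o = (o + 4)*(o^2 - o) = o*(o + 4)*(o - 1)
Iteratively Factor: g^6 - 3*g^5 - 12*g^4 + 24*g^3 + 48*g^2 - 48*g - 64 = (g - 4)*(g^5 + g^4 - 8*g^3 - 8*g^2 + 16*g + 16) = (g - 4)*(g + 1)*(g^4 - 8*g^2 + 16) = (g - 4)*(g + 1)*(g + 2)*(g^3 - 2*g^2 - 4*g + 8) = (g - 4)*(g - 2)*(g + 1)*(g + 2)*(g^2 - 4) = (g - 4)*(g - 2)*(g + 1)*(g + 2)^2*(g - 2)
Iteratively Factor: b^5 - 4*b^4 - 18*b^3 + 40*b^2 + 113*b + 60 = (b + 1)*(b^4 - 5*b^3 - 13*b^2 + 53*b + 60) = (b - 4)*(b + 1)*(b^3 - b^2 - 17*b - 15) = (b - 4)*(b + 1)*(b + 3)*(b^2 - 4*b - 5) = (b - 4)*(b + 1)^2*(b + 3)*(b - 5)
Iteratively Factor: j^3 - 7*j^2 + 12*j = (j - 3)*(j^2 - 4*j) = (j - 4)*(j - 3)*(j)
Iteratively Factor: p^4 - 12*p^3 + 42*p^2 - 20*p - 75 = (p + 1)*(p^3 - 13*p^2 + 55*p - 75) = (p - 3)*(p + 1)*(p^2 - 10*p + 25) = (p - 5)*(p - 3)*(p + 1)*(p - 5)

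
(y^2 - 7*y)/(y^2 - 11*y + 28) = y/(y - 4)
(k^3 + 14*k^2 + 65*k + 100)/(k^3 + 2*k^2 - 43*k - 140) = (k + 5)/(k - 7)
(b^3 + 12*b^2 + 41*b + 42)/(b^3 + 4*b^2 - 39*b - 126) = (b + 2)/(b - 6)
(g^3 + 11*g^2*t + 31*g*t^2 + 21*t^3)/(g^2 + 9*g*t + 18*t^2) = (g^2 + 8*g*t + 7*t^2)/(g + 6*t)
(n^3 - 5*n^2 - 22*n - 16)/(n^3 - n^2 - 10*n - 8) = (n - 8)/(n - 4)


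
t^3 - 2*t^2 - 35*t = t*(t - 7)*(t + 5)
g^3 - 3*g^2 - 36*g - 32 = (g - 8)*(g + 1)*(g + 4)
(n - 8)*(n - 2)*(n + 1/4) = n^3 - 39*n^2/4 + 27*n/2 + 4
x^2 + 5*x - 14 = (x - 2)*(x + 7)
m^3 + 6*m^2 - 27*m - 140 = (m - 5)*(m + 4)*(m + 7)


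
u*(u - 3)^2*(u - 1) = u^4 - 7*u^3 + 15*u^2 - 9*u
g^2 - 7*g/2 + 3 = (g - 2)*(g - 3/2)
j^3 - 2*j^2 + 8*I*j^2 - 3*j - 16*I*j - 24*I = (j - 3)*(j + 1)*(j + 8*I)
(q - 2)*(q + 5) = q^2 + 3*q - 10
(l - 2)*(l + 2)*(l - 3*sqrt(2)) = l^3 - 3*sqrt(2)*l^2 - 4*l + 12*sqrt(2)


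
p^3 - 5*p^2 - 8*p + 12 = (p - 6)*(p - 1)*(p + 2)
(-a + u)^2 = a^2 - 2*a*u + u^2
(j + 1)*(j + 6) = j^2 + 7*j + 6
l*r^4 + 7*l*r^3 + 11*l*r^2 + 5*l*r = r*(r + 1)*(r + 5)*(l*r + l)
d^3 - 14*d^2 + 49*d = d*(d - 7)^2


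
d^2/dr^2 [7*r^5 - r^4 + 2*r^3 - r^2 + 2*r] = 140*r^3 - 12*r^2 + 12*r - 2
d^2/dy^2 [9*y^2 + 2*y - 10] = 18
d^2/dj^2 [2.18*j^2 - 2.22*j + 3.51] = 4.36000000000000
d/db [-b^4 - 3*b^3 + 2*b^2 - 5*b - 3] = -4*b^3 - 9*b^2 + 4*b - 5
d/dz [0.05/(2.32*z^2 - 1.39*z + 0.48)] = (0.0695 - 0.232*z)/(2.32*z^2 - 1.39*z + 0.48)^2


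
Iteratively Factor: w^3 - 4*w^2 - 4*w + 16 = (w - 4)*(w^2 - 4) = (w - 4)*(w - 2)*(w + 2)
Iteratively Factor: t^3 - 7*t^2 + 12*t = (t - 3)*(t^2 - 4*t) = (t - 4)*(t - 3)*(t)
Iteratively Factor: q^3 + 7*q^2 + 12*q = (q)*(q^2 + 7*q + 12) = q*(q + 3)*(q + 4)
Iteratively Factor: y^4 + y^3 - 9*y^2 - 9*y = (y + 3)*(y^3 - 2*y^2 - 3*y) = (y + 1)*(y + 3)*(y^2 - 3*y) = y*(y + 1)*(y + 3)*(y - 3)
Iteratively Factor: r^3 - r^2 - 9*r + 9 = (r - 3)*(r^2 + 2*r - 3) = (r - 3)*(r + 3)*(r - 1)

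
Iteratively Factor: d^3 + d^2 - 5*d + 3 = (d - 1)*(d^2 + 2*d - 3) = (d - 1)^2*(d + 3)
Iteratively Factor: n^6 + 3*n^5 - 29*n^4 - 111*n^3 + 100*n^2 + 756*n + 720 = (n + 3)*(n^5 - 29*n^3 - 24*n^2 + 172*n + 240) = (n + 2)*(n + 3)*(n^4 - 2*n^3 - 25*n^2 + 26*n + 120) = (n - 3)*(n + 2)*(n + 3)*(n^3 + n^2 - 22*n - 40) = (n - 3)*(n + 2)*(n + 3)*(n + 4)*(n^2 - 3*n - 10) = (n - 3)*(n + 2)^2*(n + 3)*(n + 4)*(n - 5)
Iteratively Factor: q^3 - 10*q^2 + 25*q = (q - 5)*(q^2 - 5*q) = q*(q - 5)*(q - 5)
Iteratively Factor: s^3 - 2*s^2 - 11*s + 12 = (s - 1)*(s^2 - s - 12) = (s - 4)*(s - 1)*(s + 3)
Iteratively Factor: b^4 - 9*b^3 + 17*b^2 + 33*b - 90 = (b - 3)*(b^3 - 6*b^2 - b + 30) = (b - 3)^2*(b^2 - 3*b - 10) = (b - 3)^2*(b + 2)*(b - 5)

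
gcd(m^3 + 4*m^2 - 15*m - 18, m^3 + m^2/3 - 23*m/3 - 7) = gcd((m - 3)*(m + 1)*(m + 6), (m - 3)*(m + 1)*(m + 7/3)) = m^2 - 2*m - 3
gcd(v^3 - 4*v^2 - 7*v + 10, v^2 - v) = v - 1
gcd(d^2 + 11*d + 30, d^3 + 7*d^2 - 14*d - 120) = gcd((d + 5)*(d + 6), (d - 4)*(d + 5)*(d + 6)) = d^2 + 11*d + 30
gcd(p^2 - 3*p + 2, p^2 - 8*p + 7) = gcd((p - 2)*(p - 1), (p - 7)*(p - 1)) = p - 1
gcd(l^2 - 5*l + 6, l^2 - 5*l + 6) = l^2 - 5*l + 6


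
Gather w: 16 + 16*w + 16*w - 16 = 32*w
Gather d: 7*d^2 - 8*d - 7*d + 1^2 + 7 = 7*d^2 - 15*d + 8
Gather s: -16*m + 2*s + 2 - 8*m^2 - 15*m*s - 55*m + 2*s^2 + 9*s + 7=-8*m^2 - 71*m + 2*s^2 + s*(11 - 15*m) + 9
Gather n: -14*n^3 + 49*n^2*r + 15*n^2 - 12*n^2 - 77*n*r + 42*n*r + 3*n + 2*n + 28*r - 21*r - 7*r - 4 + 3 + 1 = -14*n^3 + n^2*(49*r + 3) + n*(5 - 35*r)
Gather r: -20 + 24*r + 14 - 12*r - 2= 12*r - 8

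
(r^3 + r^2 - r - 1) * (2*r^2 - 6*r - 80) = 2*r^5 - 4*r^4 - 88*r^3 - 76*r^2 + 86*r + 80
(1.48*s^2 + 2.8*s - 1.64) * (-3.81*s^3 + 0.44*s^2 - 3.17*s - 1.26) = -5.6388*s^5 - 10.0168*s^4 + 2.7888*s^3 - 11.4624*s^2 + 1.6708*s + 2.0664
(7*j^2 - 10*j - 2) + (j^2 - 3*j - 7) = 8*j^2 - 13*j - 9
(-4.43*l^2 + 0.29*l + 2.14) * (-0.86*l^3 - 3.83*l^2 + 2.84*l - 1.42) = 3.8098*l^5 + 16.7175*l^4 - 15.5323*l^3 - 1.082*l^2 + 5.6658*l - 3.0388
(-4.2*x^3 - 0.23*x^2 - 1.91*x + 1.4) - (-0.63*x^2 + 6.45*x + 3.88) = -4.2*x^3 + 0.4*x^2 - 8.36*x - 2.48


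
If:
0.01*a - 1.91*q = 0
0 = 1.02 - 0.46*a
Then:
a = 2.22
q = 0.01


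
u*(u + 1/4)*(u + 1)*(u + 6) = u^4 + 29*u^3/4 + 31*u^2/4 + 3*u/2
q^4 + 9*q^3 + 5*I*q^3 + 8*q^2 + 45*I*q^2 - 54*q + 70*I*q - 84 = (q + 2)*(q + 7)*(q + 2*I)*(q + 3*I)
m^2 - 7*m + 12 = (m - 4)*(m - 3)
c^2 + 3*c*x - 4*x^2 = (c - x)*(c + 4*x)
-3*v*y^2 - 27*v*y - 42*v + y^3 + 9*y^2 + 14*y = (-3*v + y)*(y + 2)*(y + 7)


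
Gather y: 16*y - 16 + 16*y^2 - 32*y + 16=16*y^2 - 16*y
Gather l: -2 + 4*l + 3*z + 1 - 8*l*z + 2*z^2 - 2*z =l*(4 - 8*z) + 2*z^2 + z - 1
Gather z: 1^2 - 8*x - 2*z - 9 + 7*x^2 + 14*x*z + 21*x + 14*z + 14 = 7*x^2 + 13*x + z*(14*x + 12) + 6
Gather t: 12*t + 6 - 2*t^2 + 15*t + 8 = -2*t^2 + 27*t + 14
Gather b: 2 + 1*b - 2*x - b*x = b*(1 - x) - 2*x + 2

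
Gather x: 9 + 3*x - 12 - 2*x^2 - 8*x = -2*x^2 - 5*x - 3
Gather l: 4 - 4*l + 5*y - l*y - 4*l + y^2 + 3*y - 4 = l*(-y - 8) + y^2 + 8*y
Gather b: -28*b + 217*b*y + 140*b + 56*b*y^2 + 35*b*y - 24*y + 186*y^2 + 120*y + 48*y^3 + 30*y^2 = b*(56*y^2 + 252*y + 112) + 48*y^3 + 216*y^2 + 96*y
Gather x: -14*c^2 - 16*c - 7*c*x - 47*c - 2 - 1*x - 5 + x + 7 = -14*c^2 - 7*c*x - 63*c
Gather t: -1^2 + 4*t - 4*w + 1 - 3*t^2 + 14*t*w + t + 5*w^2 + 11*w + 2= -3*t^2 + t*(14*w + 5) + 5*w^2 + 7*w + 2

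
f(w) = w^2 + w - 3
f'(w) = 2*w + 1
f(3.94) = 16.46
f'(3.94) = 8.88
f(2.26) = 4.37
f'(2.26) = 5.52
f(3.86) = 15.76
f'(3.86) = 8.72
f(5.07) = 27.77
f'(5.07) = 11.14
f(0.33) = -2.56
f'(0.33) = 1.66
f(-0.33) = -3.22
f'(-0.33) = 0.34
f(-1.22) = -2.73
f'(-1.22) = -1.44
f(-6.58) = 33.72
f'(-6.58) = -12.16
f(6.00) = 39.00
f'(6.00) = 13.00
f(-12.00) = 129.00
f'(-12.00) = -23.00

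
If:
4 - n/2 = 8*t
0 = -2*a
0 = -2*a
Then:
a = 0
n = 8 - 16*t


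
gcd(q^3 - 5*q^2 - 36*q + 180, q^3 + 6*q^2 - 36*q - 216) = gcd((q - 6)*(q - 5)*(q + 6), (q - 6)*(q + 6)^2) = q^2 - 36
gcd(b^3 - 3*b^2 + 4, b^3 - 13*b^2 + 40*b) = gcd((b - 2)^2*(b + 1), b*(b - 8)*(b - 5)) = 1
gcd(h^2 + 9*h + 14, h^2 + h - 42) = h + 7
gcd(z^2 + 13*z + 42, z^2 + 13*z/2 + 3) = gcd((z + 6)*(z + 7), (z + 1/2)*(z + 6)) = z + 6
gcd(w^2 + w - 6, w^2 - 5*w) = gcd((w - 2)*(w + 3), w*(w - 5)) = 1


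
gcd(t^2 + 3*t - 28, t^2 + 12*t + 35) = t + 7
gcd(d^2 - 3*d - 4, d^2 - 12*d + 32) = d - 4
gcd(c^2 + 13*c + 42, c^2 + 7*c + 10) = 1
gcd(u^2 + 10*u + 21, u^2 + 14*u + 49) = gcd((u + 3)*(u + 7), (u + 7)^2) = u + 7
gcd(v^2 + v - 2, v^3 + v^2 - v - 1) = v - 1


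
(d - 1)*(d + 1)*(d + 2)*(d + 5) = d^4 + 7*d^3 + 9*d^2 - 7*d - 10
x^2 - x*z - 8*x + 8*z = (x - 8)*(x - z)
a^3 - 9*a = a*(a - 3)*(a + 3)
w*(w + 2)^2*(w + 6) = w^4 + 10*w^3 + 28*w^2 + 24*w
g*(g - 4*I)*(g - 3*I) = g^3 - 7*I*g^2 - 12*g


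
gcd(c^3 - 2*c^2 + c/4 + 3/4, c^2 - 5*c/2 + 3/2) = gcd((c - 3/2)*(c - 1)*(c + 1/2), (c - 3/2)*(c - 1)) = c^2 - 5*c/2 + 3/2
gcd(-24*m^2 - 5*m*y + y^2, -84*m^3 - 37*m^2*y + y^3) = 3*m + y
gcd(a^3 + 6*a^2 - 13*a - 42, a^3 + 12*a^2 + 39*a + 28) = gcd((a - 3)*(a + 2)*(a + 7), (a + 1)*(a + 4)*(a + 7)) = a + 7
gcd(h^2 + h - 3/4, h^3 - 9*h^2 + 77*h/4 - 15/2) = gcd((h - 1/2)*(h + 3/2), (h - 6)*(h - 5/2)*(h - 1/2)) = h - 1/2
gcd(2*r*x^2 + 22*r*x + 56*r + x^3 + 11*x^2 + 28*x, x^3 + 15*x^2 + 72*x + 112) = x^2 + 11*x + 28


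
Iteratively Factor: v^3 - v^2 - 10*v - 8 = (v + 1)*(v^2 - 2*v - 8) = (v - 4)*(v + 1)*(v + 2)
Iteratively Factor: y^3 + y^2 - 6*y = (y)*(y^2 + y - 6) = y*(y + 3)*(y - 2)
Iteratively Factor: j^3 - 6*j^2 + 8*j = (j)*(j^2 - 6*j + 8) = j*(j - 4)*(j - 2)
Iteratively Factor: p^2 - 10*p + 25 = (p - 5)*(p - 5)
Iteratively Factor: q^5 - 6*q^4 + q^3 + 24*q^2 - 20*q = (q - 1)*(q^4 - 5*q^3 - 4*q^2 + 20*q) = (q - 1)*(q + 2)*(q^3 - 7*q^2 + 10*q) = (q - 5)*(q - 1)*(q + 2)*(q^2 - 2*q) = (q - 5)*(q - 2)*(q - 1)*(q + 2)*(q)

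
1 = 1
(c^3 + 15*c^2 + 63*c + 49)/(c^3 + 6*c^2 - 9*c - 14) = (c + 7)/(c - 2)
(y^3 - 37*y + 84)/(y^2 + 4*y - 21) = y - 4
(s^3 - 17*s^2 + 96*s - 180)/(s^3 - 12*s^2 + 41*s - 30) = (s - 6)/(s - 1)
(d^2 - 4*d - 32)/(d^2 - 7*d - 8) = (d + 4)/(d + 1)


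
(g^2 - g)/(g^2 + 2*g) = (g - 1)/(g + 2)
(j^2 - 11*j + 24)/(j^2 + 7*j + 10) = (j^2 - 11*j + 24)/(j^2 + 7*j + 10)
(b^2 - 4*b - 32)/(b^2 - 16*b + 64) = (b + 4)/(b - 8)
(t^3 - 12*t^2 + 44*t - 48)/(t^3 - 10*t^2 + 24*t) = (t - 2)/t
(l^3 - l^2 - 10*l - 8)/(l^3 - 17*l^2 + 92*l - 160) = (l^2 + 3*l + 2)/(l^2 - 13*l + 40)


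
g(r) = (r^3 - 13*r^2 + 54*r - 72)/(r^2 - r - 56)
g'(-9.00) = -22.84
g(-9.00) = -68.82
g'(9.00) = -2.04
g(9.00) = 5.62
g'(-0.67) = -1.41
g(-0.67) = 2.08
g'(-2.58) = -3.90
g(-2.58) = 6.74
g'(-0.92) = -1.61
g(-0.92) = 2.46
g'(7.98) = -6666.09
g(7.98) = -130.99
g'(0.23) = -0.87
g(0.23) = 1.07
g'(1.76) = -0.31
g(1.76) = 0.22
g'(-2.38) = -3.49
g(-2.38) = 6.00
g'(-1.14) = -1.81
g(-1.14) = 2.84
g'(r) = (1 - 2*r)*(r^3 - 13*r^2 + 54*r - 72)/(r^2 - r - 56)^2 + (3*r^2 - 26*r + 54)/(r^2 - r - 56) = (r^4 - 2*r^3 - 209*r^2 + 1600*r - 3096)/(r^4 - 2*r^3 - 111*r^2 + 112*r + 3136)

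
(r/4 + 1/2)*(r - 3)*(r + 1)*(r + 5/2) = r^4/4 + 5*r^3/8 - 7*r^2/4 - 47*r/8 - 15/4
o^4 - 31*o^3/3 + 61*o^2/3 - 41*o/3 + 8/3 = (o - 8)*(o - 1)^2*(o - 1/3)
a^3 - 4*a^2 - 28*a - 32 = (a - 8)*(a + 2)^2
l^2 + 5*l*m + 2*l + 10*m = (l + 2)*(l + 5*m)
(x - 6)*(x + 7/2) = x^2 - 5*x/2 - 21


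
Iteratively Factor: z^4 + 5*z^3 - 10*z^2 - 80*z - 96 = (z + 3)*(z^3 + 2*z^2 - 16*z - 32) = (z + 3)*(z + 4)*(z^2 - 2*z - 8) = (z + 2)*(z + 3)*(z + 4)*(z - 4)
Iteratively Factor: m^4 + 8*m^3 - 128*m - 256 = (m + 4)*(m^3 + 4*m^2 - 16*m - 64) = (m - 4)*(m + 4)*(m^2 + 8*m + 16) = (m - 4)*(m + 4)^2*(m + 4)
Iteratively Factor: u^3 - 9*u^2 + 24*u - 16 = (u - 4)*(u^2 - 5*u + 4) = (u - 4)*(u - 1)*(u - 4)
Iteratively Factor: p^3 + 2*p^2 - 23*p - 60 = (p + 3)*(p^2 - p - 20) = (p + 3)*(p + 4)*(p - 5)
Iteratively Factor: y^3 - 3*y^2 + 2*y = (y)*(y^2 - 3*y + 2) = y*(y - 1)*(y - 2)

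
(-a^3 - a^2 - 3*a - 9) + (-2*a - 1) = -a^3 - a^2 - 5*a - 10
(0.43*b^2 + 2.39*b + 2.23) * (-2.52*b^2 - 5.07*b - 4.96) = -1.0836*b^4 - 8.2029*b^3 - 19.8697*b^2 - 23.1605*b - 11.0608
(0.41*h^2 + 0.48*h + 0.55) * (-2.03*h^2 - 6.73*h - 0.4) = -0.8323*h^4 - 3.7337*h^3 - 4.5109*h^2 - 3.8935*h - 0.22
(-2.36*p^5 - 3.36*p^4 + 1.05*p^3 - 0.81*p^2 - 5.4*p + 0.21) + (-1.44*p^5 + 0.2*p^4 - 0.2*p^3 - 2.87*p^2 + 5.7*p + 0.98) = -3.8*p^5 - 3.16*p^4 + 0.85*p^3 - 3.68*p^2 + 0.3*p + 1.19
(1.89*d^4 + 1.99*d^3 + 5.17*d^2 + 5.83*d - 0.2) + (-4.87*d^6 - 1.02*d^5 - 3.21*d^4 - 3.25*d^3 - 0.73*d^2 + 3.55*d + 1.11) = -4.87*d^6 - 1.02*d^5 - 1.32*d^4 - 1.26*d^3 + 4.44*d^2 + 9.38*d + 0.91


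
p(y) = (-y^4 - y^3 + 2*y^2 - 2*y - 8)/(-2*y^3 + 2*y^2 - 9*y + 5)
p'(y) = (6*y^2 - 4*y + 9)*(-y^4 - y^3 + 2*y^2 - 2*y - 8)/(-2*y^3 + 2*y^2 - 9*y + 5)^2 + (-4*y^3 - 3*y^2 + 4*y - 2)/(-2*y^3 + 2*y^2 - 9*y + 5) = (2*y^6 - 4*y^5 + 29*y^4 - 10*y^3 - 77*y^2 + 52*y - 82)/(4*y^6 - 8*y^5 + 40*y^4 - 56*y^3 + 101*y^2 - 90*y + 25)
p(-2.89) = -0.32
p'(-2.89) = 0.36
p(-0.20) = -1.09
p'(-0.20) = -2.01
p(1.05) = 2.25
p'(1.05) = -4.38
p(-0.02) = -1.54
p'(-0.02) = -3.09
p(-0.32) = -0.88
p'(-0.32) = -1.59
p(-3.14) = -0.42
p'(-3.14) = 0.40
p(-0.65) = -0.47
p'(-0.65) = -0.93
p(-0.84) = -0.32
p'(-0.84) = -0.68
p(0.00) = -1.60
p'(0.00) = -3.28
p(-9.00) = -3.32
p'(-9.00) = 0.51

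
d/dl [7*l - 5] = 7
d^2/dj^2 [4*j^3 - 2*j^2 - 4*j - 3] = 24*j - 4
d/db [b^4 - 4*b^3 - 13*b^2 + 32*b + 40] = 4*b^3 - 12*b^2 - 26*b + 32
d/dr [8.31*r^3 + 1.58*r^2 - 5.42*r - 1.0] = 24.93*r^2 + 3.16*r - 5.42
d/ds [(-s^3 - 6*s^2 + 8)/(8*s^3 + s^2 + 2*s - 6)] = (47*s^4 - 4*s^3 - 186*s^2 + 56*s - 16)/(64*s^6 + 16*s^5 + 33*s^4 - 92*s^3 - 8*s^2 - 24*s + 36)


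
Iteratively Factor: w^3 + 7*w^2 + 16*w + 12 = (w + 3)*(w^2 + 4*w + 4) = (w + 2)*(w + 3)*(w + 2)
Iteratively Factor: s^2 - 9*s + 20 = (s - 5)*(s - 4)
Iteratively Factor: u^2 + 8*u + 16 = (u + 4)*(u + 4)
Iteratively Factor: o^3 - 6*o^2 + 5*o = (o - 5)*(o^2 - o) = o*(o - 5)*(o - 1)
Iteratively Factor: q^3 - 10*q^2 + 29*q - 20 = (q - 5)*(q^2 - 5*q + 4) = (q - 5)*(q - 1)*(q - 4)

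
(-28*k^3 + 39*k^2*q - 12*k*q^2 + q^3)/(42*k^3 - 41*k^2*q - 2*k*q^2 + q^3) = (-4*k + q)/(6*k + q)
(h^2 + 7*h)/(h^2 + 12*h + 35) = h/(h + 5)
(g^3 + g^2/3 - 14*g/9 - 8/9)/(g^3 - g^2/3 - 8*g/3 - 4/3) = (g - 4/3)/(g - 2)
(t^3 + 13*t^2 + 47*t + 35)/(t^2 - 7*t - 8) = (t^2 + 12*t + 35)/(t - 8)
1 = 1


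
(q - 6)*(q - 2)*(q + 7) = q^3 - q^2 - 44*q + 84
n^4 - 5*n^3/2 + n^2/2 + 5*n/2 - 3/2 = (n - 3/2)*(n - 1)^2*(n + 1)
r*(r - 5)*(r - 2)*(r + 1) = r^4 - 6*r^3 + 3*r^2 + 10*r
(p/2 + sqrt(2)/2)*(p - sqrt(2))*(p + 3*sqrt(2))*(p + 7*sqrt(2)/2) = p^4/2 + 13*sqrt(2)*p^3/4 + 19*p^2/2 - 13*sqrt(2)*p/2 - 21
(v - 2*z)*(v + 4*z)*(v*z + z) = v^3*z + 2*v^2*z^2 + v^2*z - 8*v*z^3 + 2*v*z^2 - 8*z^3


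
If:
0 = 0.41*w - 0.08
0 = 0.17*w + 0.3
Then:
No Solution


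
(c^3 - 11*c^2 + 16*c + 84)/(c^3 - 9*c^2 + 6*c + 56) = (c - 6)/(c - 4)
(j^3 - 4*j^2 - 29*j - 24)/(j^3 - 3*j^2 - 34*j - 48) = (j + 1)/(j + 2)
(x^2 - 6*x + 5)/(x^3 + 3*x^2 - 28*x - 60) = (x - 1)/(x^2 + 8*x + 12)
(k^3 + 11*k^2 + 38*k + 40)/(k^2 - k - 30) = (k^2 + 6*k + 8)/(k - 6)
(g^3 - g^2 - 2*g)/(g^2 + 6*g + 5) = g*(g - 2)/(g + 5)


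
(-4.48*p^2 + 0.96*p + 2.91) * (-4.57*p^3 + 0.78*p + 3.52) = 20.4736*p^5 - 4.3872*p^4 - 16.7931*p^3 - 15.0208*p^2 + 5.649*p + 10.2432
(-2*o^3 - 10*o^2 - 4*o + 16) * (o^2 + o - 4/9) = -2*o^5 - 12*o^4 - 118*o^3/9 + 148*o^2/9 + 160*o/9 - 64/9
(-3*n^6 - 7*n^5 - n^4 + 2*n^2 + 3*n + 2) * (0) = 0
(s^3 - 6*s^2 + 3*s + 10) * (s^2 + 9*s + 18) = s^5 + 3*s^4 - 33*s^3 - 71*s^2 + 144*s + 180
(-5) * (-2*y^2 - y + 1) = 10*y^2 + 5*y - 5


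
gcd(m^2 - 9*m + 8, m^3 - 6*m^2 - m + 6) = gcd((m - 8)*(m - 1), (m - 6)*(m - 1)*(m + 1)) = m - 1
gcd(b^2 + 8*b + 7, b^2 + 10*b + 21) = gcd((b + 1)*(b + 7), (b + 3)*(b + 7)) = b + 7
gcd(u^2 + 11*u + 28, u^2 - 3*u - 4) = 1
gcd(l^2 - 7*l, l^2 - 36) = 1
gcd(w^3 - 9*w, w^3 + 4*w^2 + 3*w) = w^2 + 3*w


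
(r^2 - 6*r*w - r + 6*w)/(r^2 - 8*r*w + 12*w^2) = (r - 1)/(r - 2*w)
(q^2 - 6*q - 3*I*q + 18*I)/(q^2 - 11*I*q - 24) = (q - 6)/(q - 8*I)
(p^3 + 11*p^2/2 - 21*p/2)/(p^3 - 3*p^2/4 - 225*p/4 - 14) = 2*p*(2*p - 3)/(4*p^2 - 31*p - 8)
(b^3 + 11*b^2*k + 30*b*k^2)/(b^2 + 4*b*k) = (b^2 + 11*b*k + 30*k^2)/(b + 4*k)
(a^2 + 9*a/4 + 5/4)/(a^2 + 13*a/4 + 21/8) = 2*(4*a^2 + 9*a + 5)/(8*a^2 + 26*a + 21)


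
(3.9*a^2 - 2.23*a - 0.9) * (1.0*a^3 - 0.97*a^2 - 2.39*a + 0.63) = 3.9*a^5 - 6.013*a^4 - 8.0579*a^3 + 8.6597*a^2 + 0.7461*a - 0.567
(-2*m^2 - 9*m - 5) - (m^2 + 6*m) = -3*m^2 - 15*m - 5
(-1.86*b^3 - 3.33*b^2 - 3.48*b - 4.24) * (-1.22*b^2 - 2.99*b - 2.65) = 2.2692*b^5 + 9.624*b^4 + 19.1313*b^3 + 24.4025*b^2 + 21.8996*b + 11.236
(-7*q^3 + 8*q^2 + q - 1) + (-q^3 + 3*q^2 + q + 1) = -8*q^3 + 11*q^2 + 2*q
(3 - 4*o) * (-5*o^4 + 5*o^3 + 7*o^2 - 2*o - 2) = 20*o^5 - 35*o^4 - 13*o^3 + 29*o^2 + 2*o - 6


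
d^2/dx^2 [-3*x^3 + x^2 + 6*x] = 2 - 18*x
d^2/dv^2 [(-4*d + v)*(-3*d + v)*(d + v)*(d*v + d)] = 2*d*(5*d^2 - 18*d*v - 6*d + 6*v^2 + 3*v)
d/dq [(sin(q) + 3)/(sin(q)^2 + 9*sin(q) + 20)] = (-6*sin(q) + cos(q)^2 - 8)*cos(q)/(sin(q)^2 + 9*sin(q) + 20)^2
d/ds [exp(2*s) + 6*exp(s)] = 2*(exp(s) + 3)*exp(s)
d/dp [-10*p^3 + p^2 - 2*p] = -30*p^2 + 2*p - 2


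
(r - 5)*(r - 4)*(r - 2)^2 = r^4 - 13*r^3 + 60*r^2 - 116*r + 80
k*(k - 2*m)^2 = k^3 - 4*k^2*m + 4*k*m^2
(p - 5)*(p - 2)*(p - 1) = p^3 - 8*p^2 + 17*p - 10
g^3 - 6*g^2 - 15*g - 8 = (g - 8)*(g + 1)^2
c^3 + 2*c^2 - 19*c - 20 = (c - 4)*(c + 1)*(c + 5)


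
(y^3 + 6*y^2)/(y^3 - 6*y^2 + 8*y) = y*(y + 6)/(y^2 - 6*y + 8)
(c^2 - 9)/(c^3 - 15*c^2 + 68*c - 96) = (c + 3)/(c^2 - 12*c + 32)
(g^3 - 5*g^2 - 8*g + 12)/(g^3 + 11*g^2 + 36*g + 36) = (g^2 - 7*g + 6)/(g^2 + 9*g + 18)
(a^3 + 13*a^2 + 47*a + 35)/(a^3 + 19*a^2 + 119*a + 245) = (a + 1)/(a + 7)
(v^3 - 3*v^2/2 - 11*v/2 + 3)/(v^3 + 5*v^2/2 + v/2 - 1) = (v - 3)/(v + 1)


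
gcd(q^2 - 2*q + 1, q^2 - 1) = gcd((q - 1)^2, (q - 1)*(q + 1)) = q - 1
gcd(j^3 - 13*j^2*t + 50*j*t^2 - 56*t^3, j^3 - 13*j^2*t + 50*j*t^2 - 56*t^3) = -j^3 + 13*j^2*t - 50*j*t^2 + 56*t^3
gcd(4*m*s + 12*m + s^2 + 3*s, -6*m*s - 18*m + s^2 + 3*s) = s + 3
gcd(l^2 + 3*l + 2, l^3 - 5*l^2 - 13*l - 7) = l + 1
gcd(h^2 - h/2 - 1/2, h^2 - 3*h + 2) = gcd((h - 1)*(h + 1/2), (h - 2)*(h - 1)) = h - 1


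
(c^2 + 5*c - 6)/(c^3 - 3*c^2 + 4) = (c^2 + 5*c - 6)/(c^3 - 3*c^2 + 4)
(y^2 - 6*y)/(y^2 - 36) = y/(y + 6)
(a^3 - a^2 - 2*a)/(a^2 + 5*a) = (a^2 - a - 2)/(a + 5)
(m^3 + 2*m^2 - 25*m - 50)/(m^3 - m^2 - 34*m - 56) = (m^2 - 25)/(m^2 - 3*m - 28)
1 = 1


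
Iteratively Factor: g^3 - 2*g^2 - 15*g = (g - 5)*(g^2 + 3*g) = g*(g - 5)*(g + 3)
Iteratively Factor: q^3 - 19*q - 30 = (q - 5)*(q^2 + 5*q + 6) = (q - 5)*(q + 3)*(q + 2)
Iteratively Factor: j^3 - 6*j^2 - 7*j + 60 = (j - 5)*(j^2 - j - 12) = (j - 5)*(j - 4)*(j + 3)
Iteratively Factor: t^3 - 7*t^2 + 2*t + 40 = (t - 5)*(t^2 - 2*t - 8) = (t - 5)*(t - 4)*(t + 2)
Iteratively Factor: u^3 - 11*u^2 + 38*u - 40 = (u - 5)*(u^2 - 6*u + 8) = (u - 5)*(u - 4)*(u - 2)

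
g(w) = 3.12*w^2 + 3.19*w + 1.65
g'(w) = 6.24*w + 3.19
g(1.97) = 20.04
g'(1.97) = 15.48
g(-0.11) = 1.34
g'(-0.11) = 2.50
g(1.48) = 13.21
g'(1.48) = 12.43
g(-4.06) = 40.13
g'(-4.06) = -22.14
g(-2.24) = 10.16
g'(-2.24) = -10.79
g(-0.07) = 1.44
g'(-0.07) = 2.75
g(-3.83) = 35.20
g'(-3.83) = -20.71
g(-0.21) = 1.12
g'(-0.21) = 1.88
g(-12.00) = 412.65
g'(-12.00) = -71.69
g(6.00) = 133.11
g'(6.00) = 40.63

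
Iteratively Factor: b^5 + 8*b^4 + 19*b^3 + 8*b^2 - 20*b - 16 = (b + 2)*(b^4 + 6*b^3 + 7*b^2 - 6*b - 8) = (b + 1)*(b + 2)*(b^3 + 5*b^2 + 2*b - 8) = (b + 1)*(b + 2)*(b + 4)*(b^2 + b - 2) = (b + 1)*(b + 2)^2*(b + 4)*(b - 1)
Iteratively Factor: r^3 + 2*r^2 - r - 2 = (r - 1)*(r^2 + 3*r + 2) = (r - 1)*(r + 1)*(r + 2)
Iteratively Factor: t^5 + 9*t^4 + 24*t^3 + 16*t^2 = (t + 4)*(t^4 + 5*t^3 + 4*t^2) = t*(t + 4)*(t^3 + 5*t^2 + 4*t) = t*(t + 4)^2*(t^2 + t) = t*(t + 1)*(t + 4)^2*(t)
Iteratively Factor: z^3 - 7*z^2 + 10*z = (z)*(z^2 - 7*z + 10) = z*(z - 5)*(z - 2)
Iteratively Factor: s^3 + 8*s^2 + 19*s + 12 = (s + 3)*(s^2 + 5*s + 4) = (s + 3)*(s + 4)*(s + 1)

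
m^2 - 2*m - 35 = (m - 7)*(m + 5)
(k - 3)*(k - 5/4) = k^2 - 17*k/4 + 15/4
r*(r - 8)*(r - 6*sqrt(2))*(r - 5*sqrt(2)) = r^4 - 11*sqrt(2)*r^3 - 8*r^3 + 60*r^2 + 88*sqrt(2)*r^2 - 480*r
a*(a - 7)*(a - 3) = a^3 - 10*a^2 + 21*a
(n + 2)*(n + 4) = n^2 + 6*n + 8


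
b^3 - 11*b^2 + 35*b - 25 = (b - 5)^2*(b - 1)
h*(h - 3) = h^2 - 3*h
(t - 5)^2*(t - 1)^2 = t^4 - 12*t^3 + 46*t^2 - 60*t + 25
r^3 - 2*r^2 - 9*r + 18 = (r - 3)*(r - 2)*(r + 3)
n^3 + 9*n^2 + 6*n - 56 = (n - 2)*(n + 4)*(n + 7)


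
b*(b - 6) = b^2 - 6*b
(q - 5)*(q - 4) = q^2 - 9*q + 20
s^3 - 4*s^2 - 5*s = s*(s - 5)*(s + 1)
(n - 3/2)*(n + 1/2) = n^2 - n - 3/4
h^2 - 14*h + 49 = (h - 7)^2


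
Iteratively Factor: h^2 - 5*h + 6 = (h - 3)*(h - 2)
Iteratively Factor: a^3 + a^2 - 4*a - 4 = (a + 1)*(a^2 - 4) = (a + 1)*(a + 2)*(a - 2)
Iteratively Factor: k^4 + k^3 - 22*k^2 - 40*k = (k + 2)*(k^3 - k^2 - 20*k) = (k + 2)*(k + 4)*(k^2 - 5*k) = (k - 5)*(k + 2)*(k + 4)*(k)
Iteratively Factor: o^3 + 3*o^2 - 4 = (o + 2)*(o^2 + o - 2) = (o - 1)*(o + 2)*(o + 2)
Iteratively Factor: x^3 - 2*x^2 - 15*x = (x)*(x^2 - 2*x - 15) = x*(x + 3)*(x - 5)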